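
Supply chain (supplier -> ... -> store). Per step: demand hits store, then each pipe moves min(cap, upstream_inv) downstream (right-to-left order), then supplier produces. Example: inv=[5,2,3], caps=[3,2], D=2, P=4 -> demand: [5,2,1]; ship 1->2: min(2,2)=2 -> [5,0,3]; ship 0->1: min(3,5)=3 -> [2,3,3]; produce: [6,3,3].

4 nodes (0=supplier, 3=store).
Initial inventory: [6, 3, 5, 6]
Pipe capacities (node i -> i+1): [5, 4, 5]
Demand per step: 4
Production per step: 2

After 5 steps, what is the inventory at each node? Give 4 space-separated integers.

Step 1: demand=4,sold=4 ship[2->3]=5 ship[1->2]=3 ship[0->1]=5 prod=2 -> inv=[3 5 3 7]
Step 2: demand=4,sold=4 ship[2->3]=3 ship[1->2]=4 ship[0->1]=3 prod=2 -> inv=[2 4 4 6]
Step 3: demand=4,sold=4 ship[2->3]=4 ship[1->2]=4 ship[0->1]=2 prod=2 -> inv=[2 2 4 6]
Step 4: demand=4,sold=4 ship[2->3]=4 ship[1->2]=2 ship[0->1]=2 prod=2 -> inv=[2 2 2 6]
Step 5: demand=4,sold=4 ship[2->3]=2 ship[1->2]=2 ship[0->1]=2 prod=2 -> inv=[2 2 2 4]

2 2 2 4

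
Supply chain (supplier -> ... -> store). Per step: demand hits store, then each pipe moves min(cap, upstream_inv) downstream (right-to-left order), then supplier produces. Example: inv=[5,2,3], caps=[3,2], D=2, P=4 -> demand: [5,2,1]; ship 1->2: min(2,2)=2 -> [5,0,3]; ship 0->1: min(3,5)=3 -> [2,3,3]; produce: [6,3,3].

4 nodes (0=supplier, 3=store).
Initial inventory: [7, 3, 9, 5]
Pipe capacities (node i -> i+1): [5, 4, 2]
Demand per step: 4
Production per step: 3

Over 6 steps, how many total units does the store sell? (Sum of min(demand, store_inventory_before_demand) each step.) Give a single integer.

Step 1: sold=4 (running total=4) -> [5 5 10 3]
Step 2: sold=3 (running total=7) -> [3 6 12 2]
Step 3: sold=2 (running total=9) -> [3 5 14 2]
Step 4: sold=2 (running total=11) -> [3 4 16 2]
Step 5: sold=2 (running total=13) -> [3 3 18 2]
Step 6: sold=2 (running total=15) -> [3 3 19 2]

Answer: 15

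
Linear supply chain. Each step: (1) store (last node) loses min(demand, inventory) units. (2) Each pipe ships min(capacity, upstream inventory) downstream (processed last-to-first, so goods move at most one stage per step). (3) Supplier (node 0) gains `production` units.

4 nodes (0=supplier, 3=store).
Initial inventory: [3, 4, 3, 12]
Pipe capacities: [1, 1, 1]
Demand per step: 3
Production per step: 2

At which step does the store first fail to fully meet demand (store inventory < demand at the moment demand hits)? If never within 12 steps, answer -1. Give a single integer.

Step 1: demand=3,sold=3 ship[2->3]=1 ship[1->2]=1 ship[0->1]=1 prod=2 -> [4 4 3 10]
Step 2: demand=3,sold=3 ship[2->3]=1 ship[1->2]=1 ship[0->1]=1 prod=2 -> [5 4 3 8]
Step 3: demand=3,sold=3 ship[2->3]=1 ship[1->2]=1 ship[0->1]=1 prod=2 -> [6 4 3 6]
Step 4: demand=3,sold=3 ship[2->3]=1 ship[1->2]=1 ship[0->1]=1 prod=2 -> [7 4 3 4]
Step 5: demand=3,sold=3 ship[2->3]=1 ship[1->2]=1 ship[0->1]=1 prod=2 -> [8 4 3 2]
Step 6: demand=3,sold=2 ship[2->3]=1 ship[1->2]=1 ship[0->1]=1 prod=2 -> [9 4 3 1]
Step 7: demand=3,sold=1 ship[2->3]=1 ship[1->2]=1 ship[0->1]=1 prod=2 -> [10 4 3 1]
Step 8: demand=3,sold=1 ship[2->3]=1 ship[1->2]=1 ship[0->1]=1 prod=2 -> [11 4 3 1]
Step 9: demand=3,sold=1 ship[2->3]=1 ship[1->2]=1 ship[0->1]=1 prod=2 -> [12 4 3 1]
Step 10: demand=3,sold=1 ship[2->3]=1 ship[1->2]=1 ship[0->1]=1 prod=2 -> [13 4 3 1]
Step 11: demand=3,sold=1 ship[2->3]=1 ship[1->2]=1 ship[0->1]=1 prod=2 -> [14 4 3 1]
Step 12: demand=3,sold=1 ship[2->3]=1 ship[1->2]=1 ship[0->1]=1 prod=2 -> [15 4 3 1]
First stockout at step 6

6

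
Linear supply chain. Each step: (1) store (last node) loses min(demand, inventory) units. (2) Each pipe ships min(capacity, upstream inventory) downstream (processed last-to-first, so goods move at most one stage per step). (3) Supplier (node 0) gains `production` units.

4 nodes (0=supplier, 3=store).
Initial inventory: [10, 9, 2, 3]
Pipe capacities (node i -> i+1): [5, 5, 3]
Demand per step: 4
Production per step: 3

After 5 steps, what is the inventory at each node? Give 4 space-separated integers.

Step 1: demand=4,sold=3 ship[2->3]=2 ship[1->2]=5 ship[0->1]=5 prod=3 -> inv=[8 9 5 2]
Step 2: demand=4,sold=2 ship[2->3]=3 ship[1->2]=5 ship[0->1]=5 prod=3 -> inv=[6 9 7 3]
Step 3: demand=4,sold=3 ship[2->3]=3 ship[1->2]=5 ship[0->1]=5 prod=3 -> inv=[4 9 9 3]
Step 4: demand=4,sold=3 ship[2->3]=3 ship[1->2]=5 ship[0->1]=4 prod=3 -> inv=[3 8 11 3]
Step 5: demand=4,sold=3 ship[2->3]=3 ship[1->2]=5 ship[0->1]=3 prod=3 -> inv=[3 6 13 3]

3 6 13 3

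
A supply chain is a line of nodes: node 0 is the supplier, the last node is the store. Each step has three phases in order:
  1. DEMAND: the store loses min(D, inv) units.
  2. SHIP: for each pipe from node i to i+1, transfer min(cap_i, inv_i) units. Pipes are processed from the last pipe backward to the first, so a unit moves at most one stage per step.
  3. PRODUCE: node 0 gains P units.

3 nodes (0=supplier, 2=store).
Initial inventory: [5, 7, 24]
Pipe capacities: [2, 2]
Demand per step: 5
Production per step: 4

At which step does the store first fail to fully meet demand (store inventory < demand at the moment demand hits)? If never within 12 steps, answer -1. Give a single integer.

Step 1: demand=5,sold=5 ship[1->2]=2 ship[0->1]=2 prod=4 -> [7 7 21]
Step 2: demand=5,sold=5 ship[1->2]=2 ship[0->1]=2 prod=4 -> [9 7 18]
Step 3: demand=5,sold=5 ship[1->2]=2 ship[0->1]=2 prod=4 -> [11 7 15]
Step 4: demand=5,sold=5 ship[1->2]=2 ship[0->1]=2 prod=4 -> [13 7 12]
Step 5: demand=5,sold=5 ship[1->2]=2 ship[0->1]=2 prod=4 -> [15 7 9]
Step 6: demand=5,sold=5 ship[1->2]=2 ship[0->1]=2 prod=4 -> [17 7 6]
Step 7: demand=5,sold=5 ship[1->2]=2 ship[0->1]=2 prod=4 -> [19 7 3]
Step 8: demand=5,sold=3 ship[1->2]=2 ship[0->1]=2 prod=4 -> [21 7 2]
Step 9: demand=5,sold=2 ship[1->2]=2 ship[0->1]=2 prod=4 -> [23 7 2]
Step 10: demand=5,sold=2 ship[1->2]=2 ship[0->1]=2 prod=4 -> [25 7 2]
Step 11: demand=5,sold=2 ship[1->2]=2 ship[0->1]=2 prod=4 -> [27 7 2]
Step 12: demand=5,sold=2 ship[1->2]=2 ship[0->1]=2 prod=4 -> [29 7 2]
First stockout at step 8

8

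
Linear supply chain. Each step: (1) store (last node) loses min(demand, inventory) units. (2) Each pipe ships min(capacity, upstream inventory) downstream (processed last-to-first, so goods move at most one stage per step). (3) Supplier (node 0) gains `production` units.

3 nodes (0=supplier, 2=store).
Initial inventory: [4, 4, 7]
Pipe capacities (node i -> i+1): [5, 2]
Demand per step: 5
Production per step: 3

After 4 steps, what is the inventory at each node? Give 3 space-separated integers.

Step 1: demand=5,sold=5 ship[1->2]=2 ship[0->1]=4 prod=3 -> inv=[3 6 4]
Step 2: demand=5,sold=4 ship[1->2]=2 ship[0->1]=3 prod=3 -> inv=[3 7 2]
Step 3: demand=5,sold=2 ship[1->2]=2 ship[0->1]=3 prod=3 -> inv=[3 8 2]
Step 4: demand=5,sold=2 ship[1->2]=2 ship[0->1]=3 prod=3 -> inv=[3 9 2]

3 9 2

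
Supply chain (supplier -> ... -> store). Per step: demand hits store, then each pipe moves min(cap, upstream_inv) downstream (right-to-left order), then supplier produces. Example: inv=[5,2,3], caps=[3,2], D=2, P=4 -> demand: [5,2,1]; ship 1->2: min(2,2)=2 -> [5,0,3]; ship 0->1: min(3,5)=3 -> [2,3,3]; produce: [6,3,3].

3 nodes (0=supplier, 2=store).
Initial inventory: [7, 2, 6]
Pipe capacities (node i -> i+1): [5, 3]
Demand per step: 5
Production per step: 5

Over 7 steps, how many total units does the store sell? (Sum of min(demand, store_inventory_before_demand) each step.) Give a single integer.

Answer: 23

Derivation:
Step 1: sold=5 (running total=5) -> [7 5 3]
Step 2: sold=3 (running total=8) -> [7 7 3]
Step 3: sold=3 (running total=11) -> [7 9 3]
Step 4: sold=3 (running total=14) -> [7 11 3]
Step 5: sold=3 (running total=17) -> [7 13 3]
Step 6: sold=3 (running total=20) -> [7 15 3]
Step 7: sold=3 (running total=23) -> [7 17 3]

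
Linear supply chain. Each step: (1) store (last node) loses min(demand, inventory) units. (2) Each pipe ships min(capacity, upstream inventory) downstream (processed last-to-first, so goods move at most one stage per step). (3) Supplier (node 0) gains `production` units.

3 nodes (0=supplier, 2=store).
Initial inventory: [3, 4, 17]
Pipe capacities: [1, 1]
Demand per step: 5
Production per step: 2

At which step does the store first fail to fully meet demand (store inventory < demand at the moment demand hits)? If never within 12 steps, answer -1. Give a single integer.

Step 1: demand=5,sold=5 ship[1->2]=1 ship[0->1]=1 prod=2 -> [4 4 13]
Step 2: demand=5,sold=5 ship[1->2]=1 ship[0->1]=1 prod=2 -> [5 4 9]
Step 3: demand=5,sold=5 ship[1->2]=1 ship[0->1]=1 prod=2 -> [6 4 5]
Step 4: demand=5,sold=5 ship[1->2]=1 ship[0->1]=1 prod=2 -> [7 4 1]
Step 5: demand=5,sold=1 ship[1->2]=1 ship[0->1]=1 prod=2 -> [8 4 1]
Step 6: demand=5,sold=1 ship[1->2]=1 ship[0->1]=1 prod=2 -> [9 4 1]
Step 7: demand=5,sold=1 ship[1->2]=1 ship[0->1]=1 prod=2 -> [10 4 1]
Step 8: demand=5,sold=1 ship[1->2]=1 ship[0->1]=1 prod=2 -> [11 4 1]
Step 9: demand=5,sold=1 ship[1->2]=1 ship[0->1]=1 prod=2 -> [12 4 1]
Step 10: demand=5,sold=1 ship[1->2]=1 ship[0->1]=1 prod=2 -> [13 4 1]
Step 11: demand=5,sold=1 ship[1->2]=1 ship[0->1]=1 prod=2 -> [14 4 1]
Step 12: demand=5,sold=1 ship[1->2]=1 ship[0->1]=1 prod=2 -> [15 4 1]
First stockout at step 5

5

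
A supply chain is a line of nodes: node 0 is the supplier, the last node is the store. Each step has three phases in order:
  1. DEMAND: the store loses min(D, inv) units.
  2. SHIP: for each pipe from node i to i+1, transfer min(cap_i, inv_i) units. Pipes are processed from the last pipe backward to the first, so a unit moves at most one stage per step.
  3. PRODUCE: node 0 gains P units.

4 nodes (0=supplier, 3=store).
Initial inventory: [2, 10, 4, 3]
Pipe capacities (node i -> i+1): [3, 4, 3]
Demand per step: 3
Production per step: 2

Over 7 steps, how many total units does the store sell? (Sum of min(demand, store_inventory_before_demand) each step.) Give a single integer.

Step 1: sold=3 (running total=3) -> [2 8 5 3]
Step 2: sold=3 (running total=6) -> [2 6 6 3]
Step 3: sold=3 (running total=9) -> [2 4 7 3]
Step 4: sold=3 (running total=12) -> [2 2 8 3]
Step 5: sold=3 (running total=15) -> [2 2 7 3]
Step 6: sold=3 (running total=18) -> [2 2 6 3]
Step 7: sold=3 (running total=21) -> [2 2 5 3]

Answer: 21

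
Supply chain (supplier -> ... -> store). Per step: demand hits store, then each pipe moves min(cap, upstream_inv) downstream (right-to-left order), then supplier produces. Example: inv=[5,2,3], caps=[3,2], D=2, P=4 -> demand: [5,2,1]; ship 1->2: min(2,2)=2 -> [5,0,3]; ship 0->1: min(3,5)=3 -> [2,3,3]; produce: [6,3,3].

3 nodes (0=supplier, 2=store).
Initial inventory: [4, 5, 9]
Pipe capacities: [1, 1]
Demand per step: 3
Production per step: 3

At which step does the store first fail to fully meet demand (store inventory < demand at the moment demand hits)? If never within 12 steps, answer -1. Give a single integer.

Step 1: demand=3,sold=3 ship[1->2]=1 ship[0->1]=1 prod=3 -> [6 5 7]
Step 2: demand=3,sold=3 ship[1->2]=1 ship[0->1]=1 prod=3 -> [8 5 5]
Step 3: demand=3,sold=3 ship[1->2]=1 ship[0->1]=1 prod=3 -> [10 5 3]
Step 4: demand=3,sold=3 ship[1->2]=1 ship[0->1]=1 prod=3 -> [12 5 1]
Step 5: demand=3,sold=1 ship[1->2]=1 ship[0->1]=1 prod=3 -> [14 5 1]
Step 6: demand=3,sold=1 ship[1->2]=1 ship[0->1]=1 prod=3 -> [16 5 1]
Step 7: demand=3,sold=1 ship[1->2]=1 ship[0->1]=1 prod=3 -> [18 5 1]
Step 8: demand=3,sold=1 ship[1->2]=1 ship[0->1]=1 prod=3 -> [20 5 1]
Step 9: demand=3,sold=1 ship[1->2]=1 ship[0->1]=1 prod=3 -> [22 5 1]
Step 10: demand=3,sold=1 ship[1->2]=1 ship[0->1]=1 prod=3 -> [24 5 1]
Step 11: demand=3,sold=1 ship[1->2]=1 ship[0->1]=1 prod=3 -> [26 5 1]
Step 12: demand=3,sold=1 ship[1->2]=1 ship[0->1]=1 prod=3 -> [28 5 1]
First stockout at step 5

5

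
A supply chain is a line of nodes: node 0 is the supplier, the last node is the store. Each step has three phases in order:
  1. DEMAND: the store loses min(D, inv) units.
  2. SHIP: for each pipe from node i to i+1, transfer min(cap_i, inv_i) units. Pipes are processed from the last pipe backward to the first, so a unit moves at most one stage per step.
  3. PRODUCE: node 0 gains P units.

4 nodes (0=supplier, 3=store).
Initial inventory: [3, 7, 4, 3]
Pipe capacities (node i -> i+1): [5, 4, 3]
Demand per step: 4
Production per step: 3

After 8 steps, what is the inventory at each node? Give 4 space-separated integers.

Step 1: demand=4,sold=3 ship[2->3]=3 ship[1->2]=4 ship[0->1]=3 prod=3 -> inv=[3 6 5 3]
Step 2: demand=4,sold=3 ship[2->3]=3 ship[1->2]=4 ship[0->1]=3 prod=3 -> inv=[3 5 6 3]
Step 3: demand=4,sold=3 ship[2->3]=3 ship[1->2]=4 ship[0->1]=3 prod=3 -> inv=[3 4 7 3]
Step 4: demand=4,sold=3 ship[2->3]=3 ship[1->2]=4 ship[0->1]=3 prod=3 -> inv=[3 3 8 3]
Step 5: demand=4,sold=3 ship[2->3]=3 ship[1->2]=3 ship[0->1]=3 prod=3 -> inv=[3 3 8 3]
Step 6: demand=4,sold=3 ship[2->3]=3 ship[1->2]=3 ship[0->1]=3 prod=3 -> inv=[3 3 8 3]
Step 7: demand=4,sold=3 ship[2->3]=3 ship[1->2]=3 ship[0->1]=3 prod=3 -> inv=[3 3 8 3]
Step 8: demand=4,sold=3 ship[2->3]=3 ship[1->2]=3 ship[0->1]=3 prod=3 -> inv=[3 3 8 3]

3 3 8 3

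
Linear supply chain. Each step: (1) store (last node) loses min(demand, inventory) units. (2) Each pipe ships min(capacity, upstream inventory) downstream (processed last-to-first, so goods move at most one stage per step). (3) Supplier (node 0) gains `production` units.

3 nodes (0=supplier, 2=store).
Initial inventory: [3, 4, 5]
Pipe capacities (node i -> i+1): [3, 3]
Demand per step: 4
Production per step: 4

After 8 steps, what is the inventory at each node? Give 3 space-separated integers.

Step 1: demand=4,sold=4 ship[1->2]=3 ship[0->1]=3 prod=4 -> inv=[4 4 4]
Step 2: demand=4,sold=4 ship[1->2]=3 ship[0->1]=3 prod=4 -> inv=[5 4 3]
Step 3: demand=4,sold=3 ship[1->2]=3 ship[0->1]=3 prod=4 -> inv=[6 4 3]
Step 4: demand=4,sold=3 ship[1->2]=3 ship[0->1]=3 prod=4 -> inv=[7 4 3]
Step 5: demand=4,sold=3 ship[1->2]=3 ship[0->1]=3 prod=4 -> inv=[8 4 3]
Step 6: demand=4,sold=3 ship[1->2]=3 ship[0->1]=3 prod=4 -> inv=[9 4 3]
Step 7: demand=4,sold=3 ship[1->2]=3 ship[0->1]=3 prod=4 -> inv=[10 4 3]
Step 8: demand=4,sold=3 ship[1->2]=3 ship[0->1]=3 prod=4 -> inv=[11 4 3]

11 4 3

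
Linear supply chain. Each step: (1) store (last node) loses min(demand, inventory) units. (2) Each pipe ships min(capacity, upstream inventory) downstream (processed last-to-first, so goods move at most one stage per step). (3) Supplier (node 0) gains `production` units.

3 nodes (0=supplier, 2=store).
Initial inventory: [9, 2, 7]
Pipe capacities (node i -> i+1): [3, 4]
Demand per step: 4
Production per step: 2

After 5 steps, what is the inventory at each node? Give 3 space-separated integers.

Step 1: demand=4,sold=4 ship[1->2]=2 ship[0->1]=3 prod=2 -> inv=[8 3 5]
Step 2: demand=4,sold=4 ship[1->2]=3 ship[0->1]=3 prod=2 -> inv=[7 3 4]
Step 3: demand=4,sold=4 ship[1->2]=3 ship[0->1]=3 prod=2 -> inv=[6 3 3]
Step 4: demand=4,sold=3 ship[1->2]=3 ship[0->1]=3 prod=2 -> inv=[5 3 3]
Step 5: demand=4,sold=3 ship[1->2]=3 ship[0->1]=3 prod=2 -> inv=[4 3 3]

4 3 3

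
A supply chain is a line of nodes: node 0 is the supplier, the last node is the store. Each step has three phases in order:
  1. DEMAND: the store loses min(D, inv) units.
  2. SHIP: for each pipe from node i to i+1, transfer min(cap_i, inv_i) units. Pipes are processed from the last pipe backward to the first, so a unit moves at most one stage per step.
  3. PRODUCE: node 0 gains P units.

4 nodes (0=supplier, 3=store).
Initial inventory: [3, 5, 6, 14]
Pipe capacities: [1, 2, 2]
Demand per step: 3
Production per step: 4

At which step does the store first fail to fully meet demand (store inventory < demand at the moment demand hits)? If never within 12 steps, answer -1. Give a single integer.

Step 1: demand=3,sold=3 ship[2->3]=2 ship[1->2]=2 ship[0->1]=1 prod=4 -> [6 4 6 13]
Step 2: demand=3,sold=3 ship[2->3]=2 ship[1->2]=2 ship[0->1]=1 prod=4 -> [9 3 6 12]
Step 3: demand=3,sold=3 ship[2->3]=2 ship[1->2]=2 ship[0->1]=1 prod=4 -> [12 2 6 11]
Step 4: demand=3,sold=3 ship[2->3]=2 ship[1->2]=2 ship[0->1]=1 prod=4 -> [15 1 6 10]
Step 5: demand=3,sold=3 ship[2->3]=2 ship[1->2]=1 ship[0->1]=1 prod=4 -> [18 1 5 9]
Step 6: demand=3,sold=3 ship[2->3]=2 ship[1->2]=1 ship[0->1]=1 prod=4 -> [21 1 4 8]
Step 7: demand=3,sold=3 ship[2->3]=2 ship[1->2]=1 ship[0->1]=1 prod=4 -> [24 1 3 7]
Step 8: demand=3,sold=3 ship[2->3]=2 ship[1->2]=1 ship[0->1]=1 prod=4 -> [27 1 2 6]
Step 9: demand=3,sold=3 ship[2->3]=2 ship[1->2]=1 ship[0->1]=1 prod=4 -> [30 1 1 5]
Step 10: demand=3,sold=3 ship[2->3]=1 ship[1->2]=1 ship[0->1]=1 prod=4 -> [33 1 1 3]
Step 11: demand=3,sold=3 ship[2->3]=1 ship[1->2]=1 ship[0->1]=1 prod=4 -> [36 1 1 1]
Step 12: demand=3,sold=1 ship[2->3]=1 ship[1->2]=1 ship[0->1]=1 prod=4 -> [39 1 1 1]
First stockout at step 12

12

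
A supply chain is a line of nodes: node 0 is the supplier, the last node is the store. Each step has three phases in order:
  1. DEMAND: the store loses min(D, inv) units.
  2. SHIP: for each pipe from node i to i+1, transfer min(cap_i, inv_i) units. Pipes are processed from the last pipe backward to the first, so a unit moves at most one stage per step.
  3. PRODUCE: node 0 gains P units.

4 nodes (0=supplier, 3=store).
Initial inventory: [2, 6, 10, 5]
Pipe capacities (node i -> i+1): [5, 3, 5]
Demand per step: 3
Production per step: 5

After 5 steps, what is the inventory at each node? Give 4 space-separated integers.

Step 1: demand=3,sold=3 ship[2->3]=5 ship[1->2]=3 ship[0->1]=2 prod=5 -> inv=[5 5 8 7]
Step 2: demand=3,sold=3 ship[2->3]=5 ship[1->2]=3 ship[0->1]=5 prod=5 -> inv=[5 7 6 9]
Step 3: demand=3,sold=3 ship[2->3]=5 ship[1->2]=3 ship[0->1]=5 prod=5 -> inv=[5 9 4 11]
Step 4: demand=3,sold=3 ship[2->3]=4 ship[1->2]=3 ship[0->1]=5 prod=5 -> inv=[5 11 3 12]
Step 5: demand=3,sold=3 ship[2->3]=3 ship[1->2]=3 ship[0->1]=5 prod=5 -> inv=[5 13 3 12]

5 13 3 12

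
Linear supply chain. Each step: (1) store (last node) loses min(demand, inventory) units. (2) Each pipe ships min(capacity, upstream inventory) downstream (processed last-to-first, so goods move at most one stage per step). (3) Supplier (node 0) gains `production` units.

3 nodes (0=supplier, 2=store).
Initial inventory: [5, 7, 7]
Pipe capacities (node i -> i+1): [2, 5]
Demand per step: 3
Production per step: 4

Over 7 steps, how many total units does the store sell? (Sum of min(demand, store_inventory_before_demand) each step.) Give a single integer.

Step 1: sold=3 (running total=3) -> [7 4 9]
Step 2: sold=3 (running total=6) -> [9 2 10]
Step 3: sold=3 (running total=9) -> [11 2 9]
Step 4: sold=3 (running total=12) -> [13 2 8]
Step 5: sold=3 (running total=15) -> [15 2 7]
Step 6: sold=3 (running total=18) -> [17 2 6]
Step 7: sold=3 (running total=21) -> [19 2 5]

Answer: 21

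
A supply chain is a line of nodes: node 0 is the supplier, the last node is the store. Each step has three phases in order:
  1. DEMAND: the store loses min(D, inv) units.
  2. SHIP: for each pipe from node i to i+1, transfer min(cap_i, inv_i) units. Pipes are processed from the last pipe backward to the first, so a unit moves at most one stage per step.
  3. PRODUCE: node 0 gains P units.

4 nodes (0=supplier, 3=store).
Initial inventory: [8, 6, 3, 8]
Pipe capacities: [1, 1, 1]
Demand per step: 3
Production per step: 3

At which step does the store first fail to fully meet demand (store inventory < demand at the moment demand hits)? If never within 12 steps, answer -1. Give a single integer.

Step 1: demand=3,sold=3 ship[2->3]=1 ship[1->2]=1 ship[0->1]=1 prod=3 -> [10 6 3 6]
Step 2: demand=3,sold=3 ship[2->3]=1 ship[1->2]=1 ship[0->1]=1 prod=3 -> [12 6 3 4]
Step 3: demand=3,sold=3 ship[2->3]=1 ship[1->2]=1 ship[0->1]=1 prod=3 -> [14 6 3 2]
Step 4: demand=3,sold=2 ship[2->3]=1 ship[1->2]=1 ship[0->1]=1 prod=3 -> [16 6 3 1]
Step 5: demand=3,sold=1 ship[2->3]=1 ship[1->2]=1 ship[0->1]=1 prod=3 -> [18 6 3 1]
Step 6: demand=3,sold=1 ship[2->3]=1 ship[1->2]=1 ship[0->1]=1 prod=3 -> [20 6 3 1]
Step 7: demand=3,sold=1 ship[2->3]=1 ship[1->2]=1 ship[0->1]=1 prod=3 -> [22 6 3 1]
Step 8: demand=3,sold=1 ship[2->3]=1 ship[1->2]=1 ship[0->1]=1 prod=3 -> [24 6 3 1]
Step 9: demand=3,sold=1 ship[2->3]=1 ship[1->2]=1 ship[0->1]=1 prod=3 -> [26 6 3 1]
Step 10: demand=3,sold=1 ship[2->3]=1 ship[1->2]=1 ship[0->1]=1 prod=3 -> [28 6 3 1]
Step 11: demand=3,sold=1 ship[2->3]=1 ship[1->2]=1 ship[0->1]=1 prod=3 -> [30 6 3 1]
Step 12: demand=3,sold=1 ship[2->3]=1 ship[1->2]=1 ship[0->1]=1 prod=3 -> [32 6 3 1]
First stockout at step 4

4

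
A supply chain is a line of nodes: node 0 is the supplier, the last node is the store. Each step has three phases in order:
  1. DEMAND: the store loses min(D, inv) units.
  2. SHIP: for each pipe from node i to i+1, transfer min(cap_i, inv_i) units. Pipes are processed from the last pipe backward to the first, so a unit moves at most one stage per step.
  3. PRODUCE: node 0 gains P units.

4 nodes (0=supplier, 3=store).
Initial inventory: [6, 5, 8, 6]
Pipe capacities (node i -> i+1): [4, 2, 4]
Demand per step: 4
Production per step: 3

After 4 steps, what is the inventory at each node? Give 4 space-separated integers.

Step 1: demand=4,sold=4 ship[2->3]=4 ship[1->2]=2 ship[0->1]=4 prod=3 -> inv=[5 7 6 6]
Step 2: demand=4,sold=4 ship[2->3]=4 ship[1->2]=2 ship[0->1]=4 prod=3 -> inv=[4 9 4 6]
Step 3: demand=4,sold=4 ship[2->3]=4 ship[1->2]=2 ship[0->1]=4 prod=3 -> inv=[3 11 2 6]
Step 4: demand=4,sold=4 ship[2->3]=2 ship[1->2]=2 ship[0->1]=3 prod=3 -> inv=[3 12 2 4]

3 12 2 4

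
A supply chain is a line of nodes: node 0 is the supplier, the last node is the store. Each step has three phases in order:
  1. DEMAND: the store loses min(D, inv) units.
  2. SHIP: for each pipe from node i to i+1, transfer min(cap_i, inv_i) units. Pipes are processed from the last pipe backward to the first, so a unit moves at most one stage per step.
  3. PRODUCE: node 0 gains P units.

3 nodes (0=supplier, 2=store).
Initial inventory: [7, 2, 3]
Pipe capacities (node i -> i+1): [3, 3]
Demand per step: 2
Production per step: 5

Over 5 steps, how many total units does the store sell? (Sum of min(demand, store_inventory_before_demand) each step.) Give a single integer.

Answer: 10

Derivation:
Step 1: sold=2 (running total=2) -> [9 3 3]
Step 2: sold=2 (running total=4) -> [11 3 4]
Step 3: sold=2 (running total=6) -> [13 3 5]
Step 4: sold=2 (running total=8) -> [15 3 6]
Step 5: sold=2 (running total=10) -> [17 3 7]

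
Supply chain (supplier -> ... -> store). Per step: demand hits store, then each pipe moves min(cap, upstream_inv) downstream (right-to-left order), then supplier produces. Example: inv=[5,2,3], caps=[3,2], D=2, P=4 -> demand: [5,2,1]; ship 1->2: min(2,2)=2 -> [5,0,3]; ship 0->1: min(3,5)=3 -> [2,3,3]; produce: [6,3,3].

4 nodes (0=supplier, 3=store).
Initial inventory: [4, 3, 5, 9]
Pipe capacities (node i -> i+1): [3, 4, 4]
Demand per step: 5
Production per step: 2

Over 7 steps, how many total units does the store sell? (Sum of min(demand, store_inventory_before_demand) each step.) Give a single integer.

Answer: 27

Derivation:
Step 1: sold=5 (running total=5) -> [3 3 4 8]
Step 2: sold=5 (running total=10) -> [2 3 3 7]
Step 3: sold=5 (running total=15) -> [2 2 3 5]
Step 4: sold=5 (running total=20) -> [2 2 2 3]
Step 5: sold=3 (running total=23) -> [2 2 2 2]
Step 6: sold=2 (running total=25) -> [2 2 2 2]
Step 7: sold=2 (running total=27) -> [2 2 2 2]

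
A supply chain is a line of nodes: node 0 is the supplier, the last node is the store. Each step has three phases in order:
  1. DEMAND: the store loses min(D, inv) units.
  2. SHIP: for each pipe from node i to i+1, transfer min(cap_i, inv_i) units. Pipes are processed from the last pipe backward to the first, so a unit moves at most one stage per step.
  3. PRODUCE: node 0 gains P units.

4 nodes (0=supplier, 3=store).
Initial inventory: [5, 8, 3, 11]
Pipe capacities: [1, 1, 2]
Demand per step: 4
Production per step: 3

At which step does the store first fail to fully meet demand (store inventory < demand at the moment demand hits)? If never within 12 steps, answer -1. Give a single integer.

Step 1: demand=4,sold=4 ship[2->3]=2 ship[1->2]=1 ship[0->1]=1 prod=3 -> [7 8 2 9]
Step 2: demand=4,sold=4 ship[2->3]=2 ship[1->2]=1 ship[0->1]=1 prod=3 -> [9 8 1 7]
Step 3: demand=4,sold=4 ship[2->3]=1 ship[1->2]=1 ship[0->1]=1 prod=3 -> [11 8 1 4]
Step 4: demand=4,sold=4 ship[2->3]=1 ship[1->2]=1 ship[0->1]=1 prod=3 -> [13 8 1 1]
Step 5: demand=4,sold=1 ship[2->3]=1 ship[1->2]=1 ship[0->1]=1 prod=3 -> [15 8 1 1]
Step 6: demand=4,sold=1 ship[2->3]=1 ship[1->2]=1 ship[0->1]=1 prod=3 -> [17 8 1 1]
Step 7: demand=4,sold=1 ship[2->3]=1 ship[1->2]=1 ship[0->1]=1 prod=3 -> [19 8 1 1]
Step 8: demand=4,sold=1 ship[2->3]=1 ship[1->2]=1 ship[0->1]=1 prod=3 -> [21 8 1 1]
Step 9: demand=4,sold=1 ship[2->3]=1 ship[1->2]=1 ship[0->1]=1 prod=3 -> [23 8 1 1]
Step 10: demand=4,sold=1 ship[2->3]=1 ship[1->2]=1 ship[0->1]=1 prod=3 -> [25 8 1 1]
Step 11: demand=4,sold=1 ship[2->3]=1 ship[1->2]=1 ship[0->1]=1 prod=3 -> [27 8 1 1]
Step 12: demand=4,sold=1 ship[2->3]=1 ship[1->2]=1 ship[0->1]=1 prod=3 -> [29 8 1 1]
First stockout at step 5

5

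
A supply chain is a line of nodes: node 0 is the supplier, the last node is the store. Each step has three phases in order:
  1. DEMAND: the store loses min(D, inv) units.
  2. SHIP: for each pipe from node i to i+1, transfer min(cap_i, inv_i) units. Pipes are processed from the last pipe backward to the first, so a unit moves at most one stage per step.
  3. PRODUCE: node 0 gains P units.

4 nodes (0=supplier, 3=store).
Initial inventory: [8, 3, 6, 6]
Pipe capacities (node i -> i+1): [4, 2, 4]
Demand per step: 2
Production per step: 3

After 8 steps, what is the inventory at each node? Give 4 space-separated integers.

Step 1: demand=2,sold=2 ship[2->3]=4 ship[1->2]=2 ship[0->1]=4 prod=3 -> inv=[7 5 4 8]
Step 2: demand=2,sold=2 ship[2->3]=4 ship[1->2]=2 ship[0->1]=4 prod=3 -> inv=[6 7 2 10]
Step 3: demand=2,sold=2 ship[2->3]=2 ship[1->2]=2 ship[0->1]=4 prod=3 -> inv=[5 9 2 10]
Step 4: demand=2,sold=2 ship[2->3]=2 ship[1->2]=2 ship[0->1]=4 prod=3 -> inv=[4 11 2 10]
Step 5: demand=2,sold=2 ship[2->3]=2 ship[1->2]=2 ship[0->1]=4 prod=3 -> inv=[3 13 2 10]
Step 6: demand=2,sold=2 ship[2->3]=2 ship[1->2]=2 ship[0->1]=3 prod=3 -> inv=[3 14 2 10]
Step 7: demand=2,sold=2 ship[2->3]=2 ship[1->2]=2 ship[0->1]=3 prod=3 -> inv=[3 15 2 10]
Step 8: demand=2,sold=2 ship[2->3]=2 ship[1->2]=2 ship[0->1]=3 prod=3 -> inv=[3 16 2 10]

3 16 2 10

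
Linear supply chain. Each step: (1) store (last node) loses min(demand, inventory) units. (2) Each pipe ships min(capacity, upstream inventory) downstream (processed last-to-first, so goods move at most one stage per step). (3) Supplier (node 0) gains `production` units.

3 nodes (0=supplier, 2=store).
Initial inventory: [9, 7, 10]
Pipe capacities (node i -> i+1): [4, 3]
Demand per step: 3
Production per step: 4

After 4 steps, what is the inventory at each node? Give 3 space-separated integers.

Step 1: demand=3,sold=3 ship[1->2]=3 ship[0->1]=4 prod=4 -> inv=[9 8 10]
Step 2: demand=3,sold=3 ship[1->2]=3 ship[0->1]=4 prod=4 -> inv=[9 9 10]
Step 3: demand=3,sold=3 ship[1->2]=3 ship[0->1]=4 prod=4 -> inv=[9 10 10]
Step 4: demand=3,sold=3 ship[1->2]=3 ship[0->1]=4 prod=4 -> inv=[9 11 10]

9 11 10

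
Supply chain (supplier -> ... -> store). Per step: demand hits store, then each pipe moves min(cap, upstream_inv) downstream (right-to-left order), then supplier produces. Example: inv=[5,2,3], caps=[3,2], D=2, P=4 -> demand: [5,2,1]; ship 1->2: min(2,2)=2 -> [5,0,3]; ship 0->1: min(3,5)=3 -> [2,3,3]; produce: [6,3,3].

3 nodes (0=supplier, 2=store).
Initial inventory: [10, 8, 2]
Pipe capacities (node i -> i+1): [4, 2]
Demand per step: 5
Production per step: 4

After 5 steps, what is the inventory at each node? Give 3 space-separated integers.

Step 1: demand=5,sold=2 ship[1->2]=2 ship[0->1]=4 prod=4 -> inv=[10 10 2]
Step 2: demand=5,sold=2 ship[1->2]=2 ship[0->1]=4 prod=4 -> inv=[10 12 2]
Step 3: demand=5,sold=2 ship[1->2]=2 ship[0->1]=4 prod=4 -> inv=[10 14 2]
Step 4: demand=5,sold=2 ship[1->2]=2 ship[0->1]=4 prod=4 -> inv=[10 16 2]
Step 5: demand=5,sold=2 ship[1->2]=2 ship[0->1]=4 prod=4 -> inv=[10 18 2]

10 18 2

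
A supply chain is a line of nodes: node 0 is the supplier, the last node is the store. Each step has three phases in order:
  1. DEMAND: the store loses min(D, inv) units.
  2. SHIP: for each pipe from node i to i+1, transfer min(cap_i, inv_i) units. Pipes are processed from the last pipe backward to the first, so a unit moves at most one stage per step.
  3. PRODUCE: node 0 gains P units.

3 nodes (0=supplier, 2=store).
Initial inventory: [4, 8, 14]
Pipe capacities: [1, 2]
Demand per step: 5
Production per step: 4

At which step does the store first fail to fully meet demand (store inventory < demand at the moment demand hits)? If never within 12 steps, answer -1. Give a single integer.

Step 1: demand=5,sold=5 ship[1->2]=2 ship[0->1]=1 prod=4 -> [7 7 11]
Step 2: demand=5,sold=5 ship[1->2]=2 ship[0->1]=1 prod=4 -> [10 6 8]
Step 3: demand=5,sold=5 ship[1->2]=2 ship[0->1]=1 prod=4 -> [13 5 5]
Step 4: demand=5,sold=5 ship[1->2]=2 ship[0->1]=1 prod=4 -> [16 4 2]
Step 5: demand=5,sold=2 ship[1->2]=2 ship[0->1]=1 prod=4 -> [19 3 2]
Step 6: demand=5,sold=2 ship[1->2]=2 ship[0->1]=1 prod=4 -> [22 2 2]
Step 7: demand=5,sold=2 ship[1->2]=2 ship[0->1]=1 prod=4 -> [25 1 2]
Step 8: demand=5,sold=2 ship[1->2]=1 ship[0->1]=1 prod=4 -> [28 1 1]
Step 9: demand=5,sold=1 ship[1->2]=1 ship[0->1]=1 prod=4 -> [31 1 1]
Step 10: demand=5,sold=1 ship[1->2]=1 ship[0->1]=1 prod=4 -> [34 1 1]
Step 11: demand=5,sold=1 ship[1->2]=1 ship[0->1]=1 prod=4 -> [37 1 1]
Step 12: demand=5,sold=1 ship[1->2]=1 ship[0->1]=1 prod=4 -> [40 1 1]
First stockout at step 5

5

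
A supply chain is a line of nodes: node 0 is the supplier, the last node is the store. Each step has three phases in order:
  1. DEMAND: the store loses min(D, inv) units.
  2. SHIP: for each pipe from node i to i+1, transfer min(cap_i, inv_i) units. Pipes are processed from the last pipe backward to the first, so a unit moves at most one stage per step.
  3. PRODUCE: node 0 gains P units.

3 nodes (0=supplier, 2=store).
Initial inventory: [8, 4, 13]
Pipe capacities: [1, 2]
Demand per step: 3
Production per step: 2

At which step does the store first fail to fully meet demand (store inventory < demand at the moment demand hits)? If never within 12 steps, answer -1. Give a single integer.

Step 1: demand=3,sold=3 ship[1->2]=2 ship[0->1]=1 prod=2 -> [9 3 12]
Step 2: demand=3,sold=3 ship[1->2]=2 ship[0->1]=1 prod=2 -> [10 2 11]
Step 3: demand=3,sold=3 ship[1->2]=2 ship[0->1]=1 prod=2 -> [11 1 10]
Step 4: demand=3,sold=3 ship[1->2]=1 ship[0->1]=1 prod=2 -> [12 1 8]
Step 5: demand=3,sold=3 ship[1->2]=1 ship[0->1]=1 prod=2 -> [13 1 6]
Step 6: demand=3,sold=3 ship[1->2]=1 ship[0->1]=1 prod=2 -> [14 1 4]
Step 7: demand=3,sold=3 ship[1->2]=1 ship[0->1]=1 prod=2 -> [15 1 2]
Step 8: demand=3,sold=2 ship[1->2]=1 ship[0->1]=1 prod=2 -> [16 1 1]
Step 9: demand=3,sold=1 ship[1->2]=1 ship[0->1]=1 prod=2 -> [17 1 1]
Step 10: demand=3,sold=1 ship[1->2]=1 ship[0->1]=1 prod=2 -> [18 1 1]
Step 11: demand=3,sold=1 ship[1->2]=1 ship[0->1]=1 prod=2 -> [19 1 1]
Step 12: demand=3,sold=1 ship[1->2]=1 ship[0->1]=1 prod=2 -> [20 1 1]
First stockout at step 8

8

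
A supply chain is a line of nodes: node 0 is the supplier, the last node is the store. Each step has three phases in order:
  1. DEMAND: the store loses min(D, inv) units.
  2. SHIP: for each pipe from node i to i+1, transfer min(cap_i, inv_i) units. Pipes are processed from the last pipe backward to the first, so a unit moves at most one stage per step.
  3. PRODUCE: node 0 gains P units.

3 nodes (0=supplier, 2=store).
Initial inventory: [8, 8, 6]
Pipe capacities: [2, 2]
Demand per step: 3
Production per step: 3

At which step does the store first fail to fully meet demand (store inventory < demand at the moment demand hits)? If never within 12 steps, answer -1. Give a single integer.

Step 1: demand=3,sold=3 ship[1->2]=2 ship[0->1]=2 prod=3 -> [9 8 5]
Step 2: demand=3,sold=3 ship[1->2]=2 ship[0->1]=2 prod=3 -> [10 8 4]
Step 3: demand=3,sold=3 ship[1->2]=2 ship[0->1]=2 prod=3 -> [11 8 3]
Step 4: demand=3,sold=3 ship[1->2]=2 ship[0->1]=2 prod=3 -> [12 8 2]
Step 5: demand=3,sold=2 ship[1->2]=2 ship[0->1]=2 prod=3 -> [13 8 2]
Step 6: demand=3,sold=2 ship[1->2]=2 ship[0->1]=2 prod=3 -> [14 8 2]
Step 7: demand=3,sold=2 ship[1->2]=2 ship[0->1]=2 prod=3 -> [15 8 2]
Step 8: demand=3,sold=2 ship[1->2]=2 ship[0->1]=2 prod=3 -> [16 8 2]
Step 9: demand=3,sold=2 ship[1->2]=2 ship[0->1]=2 prod=3 -> [17 8 2]
Step 10: demand=3,sold=2 ship[1->2]=2 ship[0->1]=2 prod=3 -> [18 8 2]
Step 11: demand=3,sold=2 ship[1->2]=2 ship[0->1]=2 prod=3 -> [19 8 2]
Step 12: demand=3,sold=2 ship[1->2]=2 ship[0->1]=2 prod=3 -> [20 8 2]
First stockout at step 5

5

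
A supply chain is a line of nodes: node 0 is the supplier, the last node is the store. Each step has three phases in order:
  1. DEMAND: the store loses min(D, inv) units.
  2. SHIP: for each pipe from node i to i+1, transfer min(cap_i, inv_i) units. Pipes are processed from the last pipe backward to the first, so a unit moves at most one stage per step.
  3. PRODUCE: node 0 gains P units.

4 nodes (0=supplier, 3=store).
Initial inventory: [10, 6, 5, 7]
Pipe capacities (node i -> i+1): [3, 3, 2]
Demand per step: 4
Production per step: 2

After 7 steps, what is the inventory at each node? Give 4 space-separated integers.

Step 1: demand=4,sold=4 ship[2->3]=2 ship[1->2]=3 ship[0->1]=3 prod=2 -> inv=[9 6 6 5]
Step 2: demand=4,sold=4 ship[2->3]=2 ship[1->2]=3 ship[0->1]=3 prod=2 -> inv=[8 6 7 3]
Step 3: demand=4,sold=3 ship[2->3]=2 ship[1->2]=3 ship[0->1]=3 prod=2 -> inv=[7 6 8 2]
Step 4: demand=4,sold=2 ship[2->3]=2 ship[1->2]=3 ship[0->1]=3 prod=2 -> inv=[6 6 9 2]
Step 5: demand=4,sold=2 ship[2->3]=2 ship[1->2]=3 ship[0->1]=3 prod=2 -> inv=[5 6 10 2]
Step 6: demand=4,sold=2 ship[2->3]=2 ship[1->2]=3 ship[0->1]=3 prod=2 -> inv=[4 6 11 2]
Step 7: demand=4,sold=2 ship[2->3]=2 ship[1->2]=3 ship[0->1]=3 prod=2 -> inv=[3 6 12 2]

3 6 12 2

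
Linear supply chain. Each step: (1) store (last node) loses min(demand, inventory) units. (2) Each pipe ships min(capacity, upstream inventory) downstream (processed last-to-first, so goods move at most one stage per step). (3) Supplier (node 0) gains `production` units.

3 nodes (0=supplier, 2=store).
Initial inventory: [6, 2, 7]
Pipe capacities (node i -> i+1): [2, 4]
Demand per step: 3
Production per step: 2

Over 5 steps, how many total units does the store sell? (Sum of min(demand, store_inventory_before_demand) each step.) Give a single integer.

Answer: 15

Derivation:
Step 1: sold=3 (running total=3) -> [6 2 6]
Step 2: sold=3 (running total=6) -> [6 2 5]
Step 3: sold=3 (running total=9) -> [6 2 4]
Step 4: sold=3 (running total=12) -> [6 2 3]
Step 5: sold=3 (running total=15) -> [6 2 2]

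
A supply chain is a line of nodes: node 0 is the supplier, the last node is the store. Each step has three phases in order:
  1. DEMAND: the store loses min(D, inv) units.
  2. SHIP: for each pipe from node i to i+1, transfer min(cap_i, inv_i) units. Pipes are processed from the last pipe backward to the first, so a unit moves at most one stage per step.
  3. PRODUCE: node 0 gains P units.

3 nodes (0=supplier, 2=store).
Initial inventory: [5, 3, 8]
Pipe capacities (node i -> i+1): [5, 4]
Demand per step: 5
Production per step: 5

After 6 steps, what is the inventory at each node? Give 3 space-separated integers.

Step 1: demand=5,sold=5 ship[1->2]=3 ship[0->1]=5 prod=5 -> inv=[5 5 6]
Step 2: demand=5,sold=5 ship[1->2]=4 ship[0->1]=5 prod=5 -> inv=[5 6 5]
Step 3: demand=5,sold=5 ship[1->2]=4 ship[0->1]=5 prod=5 -> inv=[5 7 4]
Step 4: demand=5,sold=4 ship[1->2]=4 ship[0->1]=5 prod=5 -> inv=[5 8 4]
Step 5: demand=5,sold=4 ship[1->2]=4 ship[0->1]=5 prod=5 -> inv=[5 9 4]
Step 6: demand=5,sold=4 ship[1->2]=4 ship[0->1]=5 prod=5 -> inv=[5 10 4]

5 10 4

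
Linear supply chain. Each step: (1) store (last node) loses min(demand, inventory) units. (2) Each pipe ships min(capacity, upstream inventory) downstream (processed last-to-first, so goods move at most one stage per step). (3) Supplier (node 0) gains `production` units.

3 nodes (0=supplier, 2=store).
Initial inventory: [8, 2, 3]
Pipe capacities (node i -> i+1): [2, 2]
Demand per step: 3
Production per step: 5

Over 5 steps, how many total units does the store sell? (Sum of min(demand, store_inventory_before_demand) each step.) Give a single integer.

Answer: 11

Derivation:
Step 1: sold=3 (running total=3) -> [11 2 2]
Step 2: sold=2 (running total=5) -> [14 2 2]
Step 3: sold=2 (running total=7) -> [17 2 2]
Step 4: sold=2 (running total=9) -> [20 2 2]
Step 5: sold=2 (running total=11) -> [23 2 2]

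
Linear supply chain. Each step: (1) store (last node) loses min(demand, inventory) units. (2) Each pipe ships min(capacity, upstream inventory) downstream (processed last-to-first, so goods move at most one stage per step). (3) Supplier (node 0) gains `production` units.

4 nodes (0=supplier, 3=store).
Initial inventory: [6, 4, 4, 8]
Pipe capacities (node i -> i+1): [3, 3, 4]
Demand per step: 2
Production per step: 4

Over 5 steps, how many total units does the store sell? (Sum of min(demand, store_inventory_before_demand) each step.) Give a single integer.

Step 1: sold=2 (running total=2) -> [7 4 3 10]
Step 2: sold=2 (running total=4) -> [8 4 3 11]
Step 3: sold=2 (running total=6) -> [9 4 3 12]
Step 4: sold=2 (running total=8) -> [10 4 3 13]
Step 5: sold=2 (running total=10) -> [11 4 3 14]

Answer: 10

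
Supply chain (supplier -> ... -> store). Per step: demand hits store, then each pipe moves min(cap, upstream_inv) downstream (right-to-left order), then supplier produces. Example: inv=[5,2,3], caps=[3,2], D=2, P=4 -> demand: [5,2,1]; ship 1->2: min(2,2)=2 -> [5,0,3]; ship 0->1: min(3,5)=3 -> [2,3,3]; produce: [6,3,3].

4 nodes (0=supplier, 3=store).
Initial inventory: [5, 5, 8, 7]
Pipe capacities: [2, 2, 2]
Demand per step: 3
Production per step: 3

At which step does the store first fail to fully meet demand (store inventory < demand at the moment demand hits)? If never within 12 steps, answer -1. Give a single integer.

Step 1: demand=3,sold=3 ship[2->3]=2 ship[1->2]=2 ship[0->1]=2 prod=3 -> [6 5 8 6]
Step 2: demand=3,sold=3 ship[2->3]=2 ship[1->2]=2 ship[0->1]=2 prod=3 -> [7 5 8 5]
Step 3: demand=3,sold=3 ship[2->3]=2 ship[1->2]=2 ship[0->1]=2 prod=3 -> [8 5 8 4]
Step 4: demand=3,sold=3 ship[2->3]=2 ship[1->2]=2 ship[0->1]=2 prod=3 -> [9 5 8 3]
Step 5: demand=3,sold=3 ship[2->3]=2 ship[1->2]=2 ship[0->1]=2 prod=3 -> [10 5 8 2]
Step 6: demand=3,sold=2 ship[2->3]=2 ship[1->2]=2 ship[0->1]=2 prod=3 -> [11 5 8 2]
Step 7: demand=3,sold=2 ship[2->3]=2 ship[1->2]=2 ship[0->1]=2 prod=3 -> [12 5 8 2]
Step 8: demand=3,sold=2 ship[2->3]=2 ship[1->2]=2 ship[0->1]=2 prod=3 -> [13 5 8 2]
Step 9: demand=3,sold=2 ship[2->3]=2 ship[1->2]=2 ship[0->1]=2 prod=3 -> [14 5 8 2]
Step 10: demand=3,sold=2 ship[2->3]=2 ship[1->2]=2 ship[0->1]=2 prod=3 -> [15 5 8 2]
Step 11: demand=3,sold=2 ship[2->3]=2 ship[1->2]=2 ship[0->1]=2 prod=3 -> [16 5 8 2]
Step 12: demand=3,sold=2 ship[2->3]=2 ship[1->2]=2 ship[0->1]=2 prod=3 -> [17 5 8 2]
First stockout at step 6

6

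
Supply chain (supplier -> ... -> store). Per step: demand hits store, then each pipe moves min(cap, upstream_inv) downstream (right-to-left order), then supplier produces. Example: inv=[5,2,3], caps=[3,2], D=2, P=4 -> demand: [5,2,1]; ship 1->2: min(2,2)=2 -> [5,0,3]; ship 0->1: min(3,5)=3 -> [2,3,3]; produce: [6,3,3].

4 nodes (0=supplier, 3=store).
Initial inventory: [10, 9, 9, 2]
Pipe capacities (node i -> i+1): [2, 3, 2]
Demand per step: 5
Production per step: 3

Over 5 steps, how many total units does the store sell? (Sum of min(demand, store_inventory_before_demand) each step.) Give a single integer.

Answer: 10

Derivation:
Step 1: sold=2 (running total=2) -> [11 8 10 2]
Step 2: sold=2 (running total=4) -> [12 7 11 2]
Step 3: sold=2 (running total=6) -> [13 6 12 2]
Step 4: sold=2 (running total=8) -> [14 5 13 2]
Step 5: sold=2 (running total=10) -> [15 4 14 2]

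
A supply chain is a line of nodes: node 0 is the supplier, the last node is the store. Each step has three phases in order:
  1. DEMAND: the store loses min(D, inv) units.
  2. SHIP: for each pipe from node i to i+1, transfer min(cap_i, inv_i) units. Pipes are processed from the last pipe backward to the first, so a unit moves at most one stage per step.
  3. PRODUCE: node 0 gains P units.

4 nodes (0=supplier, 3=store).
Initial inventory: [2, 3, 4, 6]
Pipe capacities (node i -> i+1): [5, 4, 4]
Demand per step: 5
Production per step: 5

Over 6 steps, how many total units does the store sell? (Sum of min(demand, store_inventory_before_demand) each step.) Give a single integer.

Answer: 23

Derivation:
Step 1: sold=5 (running total=5) -> [5 2 3 5]
Step 2: sold=5 (running total=10) -> [5 5 2 3]
Step 3: sold=3 (running total=13) -> [5 6 4 2]
Step 4: sold=2 (running total=15) -> [5 7 4 4]
Step 5: sold=4 (running total=19) -> [5 8 4 4]
Step 6: sold=4 (running total=23) -> [5 9 4 4]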